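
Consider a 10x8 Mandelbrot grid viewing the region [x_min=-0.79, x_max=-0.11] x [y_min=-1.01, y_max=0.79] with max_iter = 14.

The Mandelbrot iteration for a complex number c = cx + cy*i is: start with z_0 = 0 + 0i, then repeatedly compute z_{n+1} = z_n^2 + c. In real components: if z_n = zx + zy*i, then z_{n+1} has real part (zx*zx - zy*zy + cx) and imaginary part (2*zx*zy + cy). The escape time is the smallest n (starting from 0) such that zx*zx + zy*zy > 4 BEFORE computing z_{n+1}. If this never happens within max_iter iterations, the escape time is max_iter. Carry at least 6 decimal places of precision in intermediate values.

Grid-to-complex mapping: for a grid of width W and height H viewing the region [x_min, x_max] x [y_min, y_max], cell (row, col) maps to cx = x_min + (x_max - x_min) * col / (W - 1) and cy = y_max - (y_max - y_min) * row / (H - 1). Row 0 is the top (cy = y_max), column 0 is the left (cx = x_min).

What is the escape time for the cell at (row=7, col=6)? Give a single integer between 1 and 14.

Answer: 5

Derivation:
z_0 = 0 + 0i, c = -0.3367 + -1.0100i
Iter 1: z = -0.3367 + -1.0100i, |z|^2 = 1.1334
Iter 2: z = -1.2434 + -0.3299i, |z|^2 = 1.6550
Iter 3: z = 1.1006 + -0.1895i, |z|^2 = 1.2472
Iter 4: z = 0.8387 + -1.4271i, |z|^2 = 2.7401
Iter 5: z = -1.6700 + -3.4038i, |z|^2 = 14.3750
Escaped at iteration 5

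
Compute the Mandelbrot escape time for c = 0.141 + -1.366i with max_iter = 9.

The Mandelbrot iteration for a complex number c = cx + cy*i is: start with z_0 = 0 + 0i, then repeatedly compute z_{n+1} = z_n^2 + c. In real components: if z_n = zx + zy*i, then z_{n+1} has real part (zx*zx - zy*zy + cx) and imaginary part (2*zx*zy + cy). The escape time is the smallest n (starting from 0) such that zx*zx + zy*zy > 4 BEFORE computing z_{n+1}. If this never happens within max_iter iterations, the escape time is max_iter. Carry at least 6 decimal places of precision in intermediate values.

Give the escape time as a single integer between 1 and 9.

Answer: 2

Derivation:
z_0 = 0 + 0i, c = 0.1410 + -1.3660i
Iter 1: z = 0.1410 + -1.3660i, |z|^2 = 1.8858
Iter 2: z = -1.7051 + -1.7512i, |z|^2 = 5.9740
Escaped at iteration 2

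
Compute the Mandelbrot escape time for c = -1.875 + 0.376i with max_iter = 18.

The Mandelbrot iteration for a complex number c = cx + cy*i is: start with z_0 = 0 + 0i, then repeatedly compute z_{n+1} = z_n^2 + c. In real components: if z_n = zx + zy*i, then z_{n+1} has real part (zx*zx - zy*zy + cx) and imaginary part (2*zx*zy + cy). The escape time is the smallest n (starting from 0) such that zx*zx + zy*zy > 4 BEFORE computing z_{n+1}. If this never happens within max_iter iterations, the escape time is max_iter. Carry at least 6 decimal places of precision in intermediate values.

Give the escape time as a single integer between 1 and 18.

Answer: 3

Derivation:
z_0 = 0 + 0i, c = -1.8750 + 0.3760i
Iter 1: z = -1.8750 + 0.3760i, |z|^2 = 3.6570
Iter 2: z = 1.4992 + -1.0340i, |z|^2 = 3.3169
Iter 3: z = -0.6964 + -2.7244i, |z|^2 = 7.9076
Escaped at iteration 3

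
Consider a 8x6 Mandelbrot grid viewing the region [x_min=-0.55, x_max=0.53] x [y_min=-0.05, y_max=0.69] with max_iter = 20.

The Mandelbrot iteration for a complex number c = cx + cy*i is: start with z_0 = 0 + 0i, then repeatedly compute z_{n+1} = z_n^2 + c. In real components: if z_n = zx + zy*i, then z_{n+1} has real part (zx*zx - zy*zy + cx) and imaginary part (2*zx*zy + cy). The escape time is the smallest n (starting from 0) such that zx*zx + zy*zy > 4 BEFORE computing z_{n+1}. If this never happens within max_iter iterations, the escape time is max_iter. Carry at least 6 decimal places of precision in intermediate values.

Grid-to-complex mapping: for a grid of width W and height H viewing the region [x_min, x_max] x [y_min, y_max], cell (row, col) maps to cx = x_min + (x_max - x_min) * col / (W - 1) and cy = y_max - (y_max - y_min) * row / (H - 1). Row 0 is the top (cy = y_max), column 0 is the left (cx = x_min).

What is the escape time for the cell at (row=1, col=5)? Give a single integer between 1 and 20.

z_0 = 0 + 0i, c = 0.2214 + 0.5420i
Iter 1: z = 0.2214 + 0.5420i, |z|^2 = 0.3428
Iter 2: z = -0.0233 + 0.7820i, |z|^2 = 0.6121
Iter 3: z = -0.3896 + 0.5055i, |z|^2 = 0.4074
Iter 4: z = 0.1176 + 0.1481i, |z|^2 = 0.0358
Iter 5: z = 0.2133 + 0.5768i, |z|^2 = 0.3783
Iter 6: z = -0.0658 + 0.7881i, |z|^2 = 0.6255
Iter 7: z = -0.3954 + 0.4383i, |z|^2 = 0.3484
Iter 8: z = 0.1857 + 0.1954i, |z|^2 = 0.0727
Iter 9: z = 0.2177 + 0.6146i, |z|^2 = 0.4251
Iter 10: z = -0.1089 + 0.8096i, |z|^2 = 0.6673
Iter 11: z = -0.4222 + 0.3657i, |z|^2 = 0.3120
Iter 12: z = 0.2659 + 0.2332i, |z|^2 = 0.1251
Iter 13: z = 0.2377 + 0.6660i, |z|^2 = 0.5001
Iter 14: z = -0.1656 + 0.8587i, |z|^2 = 0.7648
Iter 15: z = -0.4885 + 0.2576i, |z|^2 = 0.3049
Iter 16: z = 0.3937 + 0.2904i, |z|^2 = 0.2393
Iter 17: z = 0.2921 + 0.7706i, |z|^2 = 0.6792
Iter 18: z = -0.2871 + 0.9922i, |z|^2 = 1.0669
Iter 19: z = -0.6806 + -0.0278i, |z|^2 = 0.4640

Answer: 20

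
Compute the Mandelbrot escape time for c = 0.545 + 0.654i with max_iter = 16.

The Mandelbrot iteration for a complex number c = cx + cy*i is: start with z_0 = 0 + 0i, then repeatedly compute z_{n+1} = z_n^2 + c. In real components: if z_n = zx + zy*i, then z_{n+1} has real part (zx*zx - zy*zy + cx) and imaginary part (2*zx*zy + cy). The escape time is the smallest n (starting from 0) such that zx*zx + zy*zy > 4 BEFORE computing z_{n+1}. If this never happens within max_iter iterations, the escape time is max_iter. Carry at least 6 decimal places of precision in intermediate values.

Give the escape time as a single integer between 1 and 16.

Answer: 3

Derivation:
z_0 = 0 + 0i, c = 0.5450 + 0.6540i
Iter 1: z = 0.5450 + 0.6540i, |z|^2 = 0.7247
Iter 2: z = 0.4143 + 1.3669i, |z|^2 = 2.0400
Iter 3: z = -1.1517 + 1.7866i, |z|^2 = 4.5183
Escaped at iteration 3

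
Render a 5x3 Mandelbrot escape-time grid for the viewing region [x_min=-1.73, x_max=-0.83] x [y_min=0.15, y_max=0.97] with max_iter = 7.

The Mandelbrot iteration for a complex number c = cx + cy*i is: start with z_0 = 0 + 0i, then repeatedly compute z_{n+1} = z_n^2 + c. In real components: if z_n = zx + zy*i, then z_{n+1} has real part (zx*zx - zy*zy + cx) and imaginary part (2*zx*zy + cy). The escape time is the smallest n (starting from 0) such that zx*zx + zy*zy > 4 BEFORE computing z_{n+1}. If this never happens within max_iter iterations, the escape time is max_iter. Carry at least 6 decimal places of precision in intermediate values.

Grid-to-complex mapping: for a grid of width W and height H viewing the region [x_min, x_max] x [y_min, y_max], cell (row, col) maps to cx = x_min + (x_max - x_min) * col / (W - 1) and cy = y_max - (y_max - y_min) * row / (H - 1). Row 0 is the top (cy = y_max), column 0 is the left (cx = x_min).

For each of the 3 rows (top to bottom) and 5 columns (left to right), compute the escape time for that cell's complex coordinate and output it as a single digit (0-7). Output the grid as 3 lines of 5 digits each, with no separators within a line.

(row=0, col=0): c = -1.7300 + 0.9700i → escape time 2
(row=0, col=1): c = -1.5050 + 0.9700i → escape time 3
(row=0, col=2): c = -1.2800 + 0.9700i → escape time 3
(row=0, col=3): c = -1.0550 + 0.9700i → escape time 3
(row=0, col=4): c = -0.8300 + 0.9700i → escape time 3
(row=1, col=0): c = -1.7300 + 0.5600i → escape time 3
(row=1, col=1): c = -1.5050 + 0.5600i → escape time 3
(row=1, col=2): c = -1.2800 + 0.5600i → escape time 3
(row=1, col=3): c = -1.0550 + 0.5600i → escape time 5
(row=1, col=4): c = -0.8300 + 0.5600i → escape time 5
(row=2, col=0): c = -1.7300 + 0.1500i → escape time 4
(row=2, col=1): c = -1.5050 + 0.1500i → escape time 6
(row=2, col=2): c = -1.2800 + 0.1500i → escape time 7
(row=2, col=3): c = -1.0550 + 0.1500i → escape time 7
(row=2, col=4): c = -0.8300 + 0.1500i → escape time 7

Answer: 23333
33355
46777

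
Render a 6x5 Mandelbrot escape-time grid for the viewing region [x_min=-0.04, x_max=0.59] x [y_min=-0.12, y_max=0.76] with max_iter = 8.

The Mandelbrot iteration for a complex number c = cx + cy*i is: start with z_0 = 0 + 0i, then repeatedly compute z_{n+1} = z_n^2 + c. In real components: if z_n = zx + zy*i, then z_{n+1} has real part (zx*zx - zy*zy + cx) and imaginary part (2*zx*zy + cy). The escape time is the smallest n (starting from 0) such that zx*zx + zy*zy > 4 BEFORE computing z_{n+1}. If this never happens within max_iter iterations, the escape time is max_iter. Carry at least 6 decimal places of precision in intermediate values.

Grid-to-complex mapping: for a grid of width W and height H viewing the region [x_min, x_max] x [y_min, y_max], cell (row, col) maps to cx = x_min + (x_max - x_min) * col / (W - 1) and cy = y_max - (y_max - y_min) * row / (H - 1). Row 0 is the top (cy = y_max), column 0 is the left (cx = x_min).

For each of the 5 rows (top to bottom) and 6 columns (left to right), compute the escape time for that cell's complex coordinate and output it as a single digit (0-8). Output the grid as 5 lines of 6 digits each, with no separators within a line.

(row=0, col=0): c = -0.0400 + 0.7600i → escape time 8
(row=0, col=1): c = 0.0860 + 0.7600i → escape time 7
(row=0, col=2): c = 0.2120 + 0.7600i → escape time 5
(row=0, col=3): c = 0.3380 + 0.7600i → escape time 5
(row=0, col=4): c = 0.4640 + 0.7600i → escape time 4
(row=0, col=5): c = 0.5900 + 0.7600i → escape time 3
(row=1, col=0): c = -0.0400 + 0.5400i → escape time 8
(row=1, col=1): c = 0.0860 + 0.5400i → escape time 8
(row=1, col=2): c = 0.2120 + 0.5400i → escape time 8
(row=1, col=3): c = 0.3380 + 0.5400i → escape time 8
(row=1, col=4): c = 0.4640 + 0.5400i → escape time 5
(row=1, col=5): c = 0.5900 + 0.5400i → escape time 3
(row=2, col=0): c = -0.0400 + 0.3200i → escape time 8
(row=2, col=1): c = 0.0860 + 0.3200i → escape time 8
(row=2, col=2): c = 0.2120 + 0.3200i → escape time 8
(row=2, col=3): c = 0.3380 + 0.3200i → escape time 8
(row=2, col=4): c = 0.4640 + 0.3200i → escape time 7
(row=2, col=5): c = 0.5900 + 0.3200i → escape time 4
(row=3, col=0): c = -0.0400 + 0.1000i → escape time 8
(row=3, col=1): c = 0.0860 + 0.1000i → escape time 8
(row=3, col=2): c = 0.2120 + 0.1000i → escape time 8
(row=3, col=3): c = 0.3380 + 0.1000i → escape time 8
(row=3, col=4): c = 0.4640 + 0.1000i → escape time 5
(row=3, col=5): c = 0.5900 + 0.1000i → escape time 4
(row=4, col=0): c = -0.0400 + -0.1200i → escape time 8
(row=4, col=1): c = 0.0860 + -0.1200i → escape time 8
(row=4, col=2): c = 0.2120 + -0.1200i → escape time 8
(row=4, col=3): c = 0.3380 + -0.1200i → escape time 8
(row=4, col=4): c = 0.4640 + -0.1200i → escape time 6
(row=4, col=5): c = 0.5900 + -0.1200i → escape time 4

Answer: 875543
888853
888874
888854
888864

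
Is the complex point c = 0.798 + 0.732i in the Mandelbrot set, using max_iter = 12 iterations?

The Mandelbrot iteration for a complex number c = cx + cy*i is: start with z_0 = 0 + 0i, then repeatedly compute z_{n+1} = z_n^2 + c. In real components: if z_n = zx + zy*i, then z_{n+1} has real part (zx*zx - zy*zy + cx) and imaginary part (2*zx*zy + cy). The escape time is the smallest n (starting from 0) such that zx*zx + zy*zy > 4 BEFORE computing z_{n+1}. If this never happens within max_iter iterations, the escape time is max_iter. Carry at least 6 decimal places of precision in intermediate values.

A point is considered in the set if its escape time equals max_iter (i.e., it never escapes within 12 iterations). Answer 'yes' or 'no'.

Answer: no

Derivation:
z_0 = 0 + 0i, c = 0.7980 + 0.7320i
Iter 1: z = 0.7980 + 0.7320i, |z|^2 = 1.1726
Iter 2: z = 0.8990 + 1.9003i, |z|^2 = 4.4192
Escaped at iteration 2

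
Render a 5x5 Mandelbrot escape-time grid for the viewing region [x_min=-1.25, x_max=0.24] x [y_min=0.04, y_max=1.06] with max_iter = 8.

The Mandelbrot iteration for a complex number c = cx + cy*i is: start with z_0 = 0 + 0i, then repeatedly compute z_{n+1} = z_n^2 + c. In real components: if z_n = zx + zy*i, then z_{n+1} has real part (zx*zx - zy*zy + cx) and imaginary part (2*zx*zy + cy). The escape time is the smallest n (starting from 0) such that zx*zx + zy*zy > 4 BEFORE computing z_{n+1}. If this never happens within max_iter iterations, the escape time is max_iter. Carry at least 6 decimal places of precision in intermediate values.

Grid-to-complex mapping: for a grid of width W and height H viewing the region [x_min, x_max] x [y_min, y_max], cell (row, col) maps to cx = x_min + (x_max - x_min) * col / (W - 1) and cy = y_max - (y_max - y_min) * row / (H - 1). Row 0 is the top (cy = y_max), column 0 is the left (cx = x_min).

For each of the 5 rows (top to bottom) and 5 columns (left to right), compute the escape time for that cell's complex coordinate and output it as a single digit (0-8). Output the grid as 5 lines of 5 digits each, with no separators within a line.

(row=0, col=0): c = -1.2500 + 1.0600i → escape time 3
(row=0, col=1): c = -0.8775 + 1.0600i → escape time 3
(row=0, col=2): c = -0.5050 + 1.0600i → escape time 4
(row=0, col=3): c = -0.1325 + 1.0600i → escape time 7
(row=0, col=4): c = 0.2400 + 1.0600i → escape time 3
(row=1, col=0): c = -1.2500 + 0.8050i → escape time 3
(row=1, col=1): c = -0.8775 + 0.8050i → escape time 4
(row=1, col=2): c = -0.5050 + 0.8050i → escape time 5
(row=1, col=3): c = -0.1325 + 0.8050i → escape time 8
(row=1, col=4): c = 0.2400 + 0.8050i → escape time 5
(row=2, col=0): c = -1.2500 + 0.5500i → escape time 3
(row=2, col=1): c = -0.8775 + 0.5500i → escape time 5
(row=2, col=2): c = -0.5050 + 0.5500i → escape time 8
(row=2, col=3): c = -0.1325 + 0.5500i → escape time 8
(row=2, col=4): c = 0.2400 + 0.5500i → escape time 8
(row=3, col=0): c = -1.2500 + 0.2950i → escape time 8
(row=3, col=1): c = -0.8775 + 0.2950i → escape time 8
(row=3, col=2): c = -0.5050 + 0.2950i → escape time 8
(row=3, col=3): c = -0.1325 + 0.2950i → escape time 8
(row=3, col=4): c = 0.2400 + 0.2950i → escape time 8
(row=4, col=0): c = -1.2500 + 0.0400i → escape time 8
(row=4, col=1): c = -0.8775 + 0.0400i → escape time 8
(row=4, col=2): c = -0.5050 + 0.0400i → escape time 8
(row=4, col=3): c = -0.1325 + 0.0400i → escape time 8
(row=4, col=4): c = 0.2400 + 0.0400i → escape time 8

Answer: 33473
34585
35888
88888
88888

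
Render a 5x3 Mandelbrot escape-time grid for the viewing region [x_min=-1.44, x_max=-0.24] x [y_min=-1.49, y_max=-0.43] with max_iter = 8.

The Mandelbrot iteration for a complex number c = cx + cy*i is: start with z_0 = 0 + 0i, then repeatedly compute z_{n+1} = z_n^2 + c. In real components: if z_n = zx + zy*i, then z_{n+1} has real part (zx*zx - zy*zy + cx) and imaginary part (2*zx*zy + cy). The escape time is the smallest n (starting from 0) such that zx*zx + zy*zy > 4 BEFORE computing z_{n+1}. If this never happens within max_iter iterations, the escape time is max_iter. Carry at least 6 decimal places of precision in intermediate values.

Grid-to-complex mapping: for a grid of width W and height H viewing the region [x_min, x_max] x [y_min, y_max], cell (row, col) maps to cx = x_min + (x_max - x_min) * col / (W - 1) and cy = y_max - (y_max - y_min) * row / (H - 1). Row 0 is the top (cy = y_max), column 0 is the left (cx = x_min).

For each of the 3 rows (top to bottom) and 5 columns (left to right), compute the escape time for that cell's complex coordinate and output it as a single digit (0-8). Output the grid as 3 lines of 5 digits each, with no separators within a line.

(row=0, col=0): c = -1.4400 + -0.4300i → escape time 4
(row=0, col=1): c = -1.1400 + -0.4300i → escape time 6
(row=0, col=2): c = -0.8400 + -0.4300i → escape time 7
(row=0, col=3): c = -0.5400 + -0.4300i → escape time 8
(row=0, col=4): c = -0.2400 + -0.4300i → escape time 8
(row=1, col=0): c = -1.4400 + -0.9600i → escape time 3
(row=1, col=1): c = -1.1400 + -0.9600i → escape time 3
(row=1, col=2): c = -0.8400 + -0.9600i → escape time 3
(row=1, col=3): c = -0.5400 + -0.9600i → escape time 4
(row=1, col=4): c = -0.2400 + -0.9600i → escape time 7
(row=2, col=0): c = -1.4400 + -1.4900i → escape time 1
(row=2, col=1): c = -1.1400 + -1.4900i → escape time 2
(row=2, col=2): c = -0.8400 + -1.4900i → escape time 2
(row=2, col=3): c = -0.5400 + -1.4900i → escape time 2
(row=2, col=4): c = -0.2400 + -1.4900i → escape time 2

Answer: 46788
33347
12222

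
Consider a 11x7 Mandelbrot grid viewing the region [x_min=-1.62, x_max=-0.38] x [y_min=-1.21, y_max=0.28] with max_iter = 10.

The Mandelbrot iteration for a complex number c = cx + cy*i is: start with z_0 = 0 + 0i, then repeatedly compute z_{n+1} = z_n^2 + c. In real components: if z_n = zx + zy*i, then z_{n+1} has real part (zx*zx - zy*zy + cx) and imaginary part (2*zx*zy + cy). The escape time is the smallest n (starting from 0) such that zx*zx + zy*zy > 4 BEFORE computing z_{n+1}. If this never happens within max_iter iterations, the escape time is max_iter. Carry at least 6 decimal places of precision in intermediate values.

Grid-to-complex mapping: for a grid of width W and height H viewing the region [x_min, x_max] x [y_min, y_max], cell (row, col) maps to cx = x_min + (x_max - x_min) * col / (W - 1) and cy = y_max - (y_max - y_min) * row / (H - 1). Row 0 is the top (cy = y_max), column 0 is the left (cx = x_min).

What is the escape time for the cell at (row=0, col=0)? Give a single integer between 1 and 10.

Answer: 4

Derivation:
z_0 = 0 + 0i, c = -1.6200 + 0.2800i
Iter 1: z = -1.6200 + 0.2800i, |z|^2 = 2.7028
Iter 2: z = 0.9260 + -0.6272i, |z|^2 = 1.2509
Iter 3: z = -1.1559 + -0.8816i, |z|^2 = 2.1133
Iter 4: z = -1.0611 + 2.3180i, |z|^2 = 6.4991
Escaped at iteration 4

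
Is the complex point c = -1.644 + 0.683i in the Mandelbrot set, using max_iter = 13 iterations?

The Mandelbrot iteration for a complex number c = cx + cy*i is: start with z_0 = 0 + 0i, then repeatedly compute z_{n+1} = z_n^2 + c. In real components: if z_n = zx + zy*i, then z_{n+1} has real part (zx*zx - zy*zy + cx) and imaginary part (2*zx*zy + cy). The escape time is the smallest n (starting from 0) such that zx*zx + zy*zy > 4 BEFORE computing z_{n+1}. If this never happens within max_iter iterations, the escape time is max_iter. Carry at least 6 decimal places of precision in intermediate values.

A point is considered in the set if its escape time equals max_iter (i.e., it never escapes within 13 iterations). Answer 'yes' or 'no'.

z_0 = 0 + 0i, c = -1.6440 + 0.6830i
Iter 1: z = -1.6440 + 0.6830i, |z|^2 = 3.1692
Iter 2: z = 0.5922 + -1.5627i, |z|^2 = 2.7928
Iter 3: z = -3.7353 + -1.1680i, |z|^2 = 15.3166
Escaped at iteration 3

Answer: no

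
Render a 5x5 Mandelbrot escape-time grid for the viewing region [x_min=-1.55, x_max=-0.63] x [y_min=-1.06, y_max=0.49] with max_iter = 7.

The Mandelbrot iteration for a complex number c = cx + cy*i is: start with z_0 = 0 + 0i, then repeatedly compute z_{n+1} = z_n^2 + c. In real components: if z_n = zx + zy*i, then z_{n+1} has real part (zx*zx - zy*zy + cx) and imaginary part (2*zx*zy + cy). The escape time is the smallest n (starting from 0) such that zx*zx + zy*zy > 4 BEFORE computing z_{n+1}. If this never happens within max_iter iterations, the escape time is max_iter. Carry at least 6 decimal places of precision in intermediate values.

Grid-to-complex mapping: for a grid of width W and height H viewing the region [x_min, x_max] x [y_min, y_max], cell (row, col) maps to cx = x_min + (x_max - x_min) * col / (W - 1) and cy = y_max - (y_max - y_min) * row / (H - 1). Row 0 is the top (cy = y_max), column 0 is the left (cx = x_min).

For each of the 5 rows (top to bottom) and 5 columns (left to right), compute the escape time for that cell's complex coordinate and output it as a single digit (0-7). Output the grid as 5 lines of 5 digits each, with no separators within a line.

(row=0, col=0): c = -1.5500 + 0.4900i → escape time 3
(row=0, col=1): c = -1.3200 + 0.4900i → escape time 4
(row=0, col=2): c = -1.0900 + 0.4900i → escape time 5
(row=0, col=3): c = -0.8600 + 0.4900i → escape time 6
(row=0, col=4): c = -0.6300 + 0.4900i → escape time 7
(row=1, col=0): c = -1.5500 + 0.1025i → escape time 6
(row=1, col=1): c = -1.3200 + 0.1025i → escape time 7
(row=1, col=2): c = -1.0900 + 0.1025i → escape time 7
(row=1, col=3): c = -0.8600 + 0.1025i → escape time 7
(row=1, col=4): c = -0.6300 + 0.1025i → escape time 7
(row=2, col=0): c = -1.5500 + -0.2850i → escape time 5
(row=2, col=1): c = -1.3200 + -0.2850i → escape time 7
(row=2, col=2): c = -1.0900 + -0.2850i → escape time 7
(row=2, col=3): c = -0.8600 + -0.2850i → escape time 7
(row=2, col=4): c = -0.6300 + -0.2850i → escape time 7
(row=3, col=0): c = -1.5500 + -0.6725i → escape time 3
(row=3, col=1): c = -1.3200 + -0.6725i → escape time 3
(row=3, col=2): c = -1.0900 + -0.6725i → escape time 3
(row=3, col=3): c = -0.8600 + -0.6725i → escape time 4
(row=3, col=4): c = -0.6300 + -0.6725i → escape time 7
(row=4, col=0): c = -1.5500 + -1.0600i → escape time 2
(row=4, col=1): c = -1.3200 + -1.0600i → escape time 3
(row=4, col=2): c = -1.0900 + -1.0600i → escape time 3
(row=4, col=3): c = -0.8600 + -1.0600i → escape time 3
(row=4, col=4): c = -0.6300 + -1.0600i → escape time 3

Answer: 34567
67777
57777
33347
23333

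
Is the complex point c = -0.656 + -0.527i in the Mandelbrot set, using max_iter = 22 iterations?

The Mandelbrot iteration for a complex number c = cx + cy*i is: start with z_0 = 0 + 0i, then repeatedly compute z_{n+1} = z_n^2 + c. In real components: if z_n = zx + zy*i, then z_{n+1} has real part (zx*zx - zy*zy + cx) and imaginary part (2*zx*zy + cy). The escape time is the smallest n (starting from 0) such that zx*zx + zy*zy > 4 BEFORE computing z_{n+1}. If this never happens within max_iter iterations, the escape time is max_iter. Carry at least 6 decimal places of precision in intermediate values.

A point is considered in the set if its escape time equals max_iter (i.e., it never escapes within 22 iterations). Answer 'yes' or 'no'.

z_0 = 0 + 0i, c = -0.6560 + -0.5270i
Iter 1: z = -0.6560 + -0.5270i, |z|^2 = 0.7081
Iter 2: z = -0.5034 + 0.1644i, |z|^2 = 0.2804
Iter 3: z = -0.4296 + -0.6925i, |z|^2 = 0.6642
Iter 4: z = -0.9510 + 0.0681i, |z|^2 = 0.9091
Iter 5: z = 0.2438 + -0.6565i, |z|^2 = 0.4904
Iter 6: z = -1.0275 + -0.8471i, |z|^2 = 1.7734
Iter 7: z = -0.3178 + 1.2139i, |z|^2 = 1.5745
Iter 8: z = -2.0285 + -1.2986i, |z|^2 = 5.8011
Escaped at iteration 8

Answer: no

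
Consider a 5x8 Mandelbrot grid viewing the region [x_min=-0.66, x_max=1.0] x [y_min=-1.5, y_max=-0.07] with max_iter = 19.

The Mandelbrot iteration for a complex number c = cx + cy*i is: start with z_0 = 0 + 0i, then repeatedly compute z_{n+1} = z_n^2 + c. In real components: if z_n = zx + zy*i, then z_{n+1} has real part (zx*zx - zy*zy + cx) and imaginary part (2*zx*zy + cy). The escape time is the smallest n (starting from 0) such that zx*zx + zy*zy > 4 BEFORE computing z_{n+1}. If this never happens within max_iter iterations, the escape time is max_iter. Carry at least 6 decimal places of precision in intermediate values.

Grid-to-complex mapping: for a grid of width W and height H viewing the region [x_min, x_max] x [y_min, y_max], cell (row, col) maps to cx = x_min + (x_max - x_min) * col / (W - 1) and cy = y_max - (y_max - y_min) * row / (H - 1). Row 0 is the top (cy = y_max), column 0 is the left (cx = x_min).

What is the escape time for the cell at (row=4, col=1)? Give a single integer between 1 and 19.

Answer: 11

Derivation:
z_0 = 0 + 0i, c = -0.2450 + -0.8871i
Iter 1: z = -0.2450 + -0.8871i, |z|^2 = 0.8470
Iter 2: z = -0.9720 + -0.4524i, |z|^2 = 1.1495
Iter 3: z = 0.4951 + -0.0076i, |z|^2 = 0.2452
Iter 4: z = 0.0000 + -0.8947i, |z|^2 = 0.8004
Iter 5: z = -1.0454 + -0.8872i, |z|^2 = 1.8801
Iter 6: z = 0.0608 + 0.9679i, |z|^2 = 0.9405
Iter 7: z = -1.1781 + -0.7695i, |z|^2 = 1.9801
Iter 8: z = 0.5508 + 0.9261i, |z|^2 = 1.1610
Iter 9: z = -0.7992 + 0.1330i, |z|^2 = 0.6564
Iter 10: z = 0.3760 + -1.0997i, |z|^2 = 1.3508
Iter 11: z = -1.3130 + -1.7142i, |z|^2 = 4.6624
Escaped at iteration 11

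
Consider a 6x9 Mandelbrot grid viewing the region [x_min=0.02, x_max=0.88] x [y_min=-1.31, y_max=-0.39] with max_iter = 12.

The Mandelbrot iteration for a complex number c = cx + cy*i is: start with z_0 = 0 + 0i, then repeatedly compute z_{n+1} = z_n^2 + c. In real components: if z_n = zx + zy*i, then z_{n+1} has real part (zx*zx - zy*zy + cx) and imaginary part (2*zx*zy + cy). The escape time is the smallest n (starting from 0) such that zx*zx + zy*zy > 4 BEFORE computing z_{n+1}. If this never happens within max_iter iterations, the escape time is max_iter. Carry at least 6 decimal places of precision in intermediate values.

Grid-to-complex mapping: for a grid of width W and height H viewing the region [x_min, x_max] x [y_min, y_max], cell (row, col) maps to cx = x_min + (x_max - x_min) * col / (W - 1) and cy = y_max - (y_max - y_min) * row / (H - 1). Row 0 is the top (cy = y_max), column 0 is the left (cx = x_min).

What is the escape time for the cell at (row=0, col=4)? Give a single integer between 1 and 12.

Answer: 3

Derivation:
z_0 = 0 + 0i, c = 0.7080 + -0.3900i
Iter 1: z = 0.7080 + -0.3900i, |z|^2 = 0.6534
Iter 2: z = 1.0572 + -0.9422i, |z|^2 = 2.0054
Iter 3: z = 0.9378 + -2.3822i, |z|^2 = 6.5543
Escaped at iteration 3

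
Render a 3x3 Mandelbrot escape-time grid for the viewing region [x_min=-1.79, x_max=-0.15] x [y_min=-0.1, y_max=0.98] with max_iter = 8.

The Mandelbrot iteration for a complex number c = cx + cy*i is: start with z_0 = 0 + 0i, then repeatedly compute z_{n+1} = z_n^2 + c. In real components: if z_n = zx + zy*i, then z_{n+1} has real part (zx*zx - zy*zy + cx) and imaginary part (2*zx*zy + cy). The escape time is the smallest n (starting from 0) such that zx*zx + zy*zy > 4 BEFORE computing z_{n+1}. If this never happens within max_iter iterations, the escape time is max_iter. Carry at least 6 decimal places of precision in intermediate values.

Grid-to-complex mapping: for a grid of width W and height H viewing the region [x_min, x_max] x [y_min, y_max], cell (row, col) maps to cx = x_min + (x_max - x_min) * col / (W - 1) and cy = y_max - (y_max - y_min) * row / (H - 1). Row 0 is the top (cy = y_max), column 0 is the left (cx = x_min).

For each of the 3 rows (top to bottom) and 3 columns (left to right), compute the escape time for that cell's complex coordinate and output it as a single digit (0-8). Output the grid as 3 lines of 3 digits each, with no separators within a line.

(row=0, col=0): c = -1.7900 + 0.9800i → escape time 1
(row=0, col=1): c = -0.9700 + 0.9800i → escape time 3
(row=0, col=2): c = -0.1500 + 0.9800i → escape time 8
(row=1, col=0): c = -1.7900 + 0.4400i → escape time 3
(row=1, col=1): c = -0.9700 + 0.4400i → escape time 6
(row=1, col=2): c = -0.1500 + 0.4400i → escape time 8
(row=2, col=0): c = -1.7900 + -0.1000i → escape time 4
(row=2, col=1): c = -0.9700 + -0.1000i → escape time 8
(row=2, col=2): c = -0.1500 + -0.1000i → escape time 8

Answer: 138
368
488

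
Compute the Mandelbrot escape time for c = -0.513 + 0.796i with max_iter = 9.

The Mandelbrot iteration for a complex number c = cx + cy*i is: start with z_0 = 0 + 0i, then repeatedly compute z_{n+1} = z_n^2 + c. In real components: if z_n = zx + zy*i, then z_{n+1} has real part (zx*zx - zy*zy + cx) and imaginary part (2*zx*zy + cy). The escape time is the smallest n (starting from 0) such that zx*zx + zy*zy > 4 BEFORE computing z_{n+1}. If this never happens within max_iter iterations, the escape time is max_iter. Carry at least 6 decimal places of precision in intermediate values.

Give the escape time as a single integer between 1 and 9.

z_0 = 0 + 0i, c = -0.5130 + 0.7960i
Iter 1: z = -0.5130 + 0.7960i, |z|^2 = 0.8968
Iter 2: z = -0.8834 + -0.0207i, |z|^2 = 0.7809
Iter 3: z = 0.2671 + 0.8326i, |z|^2 = 0.7645
Iter 4: z = -1.1349 + 1.2407i, |z|^2 = 2.8272
Iter 5: z = -0.7644 + -2.0200i, |z|^2 = 4.6645
Escaped at iteration 5

Answer: 5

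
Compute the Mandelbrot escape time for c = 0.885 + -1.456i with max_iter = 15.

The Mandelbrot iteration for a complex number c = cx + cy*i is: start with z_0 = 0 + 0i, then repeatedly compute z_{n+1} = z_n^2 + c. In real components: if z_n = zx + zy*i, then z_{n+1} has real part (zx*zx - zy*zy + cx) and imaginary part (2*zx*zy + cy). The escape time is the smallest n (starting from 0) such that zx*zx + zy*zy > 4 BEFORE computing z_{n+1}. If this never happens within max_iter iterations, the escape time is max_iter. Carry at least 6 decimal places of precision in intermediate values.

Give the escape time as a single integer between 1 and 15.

z_0 = 0 + 0i, c = 0.8850 + -1.4560i
Iter 1: z = 0.8850 + -1.4560i, |z|^2 = 2.9032
Iter 2: z = -0.4517 + -4.0331i, |z|^2 = 16.4701
Escaped at iteration 2

Answer: 2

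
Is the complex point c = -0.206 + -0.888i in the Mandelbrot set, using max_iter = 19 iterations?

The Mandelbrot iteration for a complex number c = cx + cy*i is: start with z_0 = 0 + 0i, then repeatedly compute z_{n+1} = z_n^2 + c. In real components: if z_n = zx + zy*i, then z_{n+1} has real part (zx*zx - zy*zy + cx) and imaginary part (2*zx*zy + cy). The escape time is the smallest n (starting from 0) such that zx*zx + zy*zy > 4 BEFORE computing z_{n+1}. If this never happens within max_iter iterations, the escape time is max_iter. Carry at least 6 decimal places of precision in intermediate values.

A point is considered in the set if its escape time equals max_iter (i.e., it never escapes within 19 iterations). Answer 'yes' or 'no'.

z_0 = 0 + 0i, c = -0.2060 + -0.8880i
Iter 1: z = -0.2060 + -0.8880i, |z|^2 = 0.8310
Iter 2: z = -0.9521 + -0.5221i, |z|^2 = 1.1791
Iter 3: z = 0.4279 + 0.1063i, |z|^2 = 0.1944
Iter 4: z = -0.0342 + -0.7971i, |z|^2 = 0.6365
Iter 5: z = -0.8401 + -0.8335i, |z|^2 = 1.4005
Iter 6: z = -0.1948 + 0.5124i, |z|^2 = 0.3005
Iter 7: z = -0.4306 + -1.0877i, |z|^2 = 1.3685
Iter 8: z = -1.2036 + 0.0487i, |z|^2 = 1.4510
Iter 9: z = 1.2403 + -1.0053i, |z|^2 = 2.5489
Iter 10: z = 0.3218 + -3.3817i, |z|^2 = 11.5392
Escaped at iteration 10

Answer: no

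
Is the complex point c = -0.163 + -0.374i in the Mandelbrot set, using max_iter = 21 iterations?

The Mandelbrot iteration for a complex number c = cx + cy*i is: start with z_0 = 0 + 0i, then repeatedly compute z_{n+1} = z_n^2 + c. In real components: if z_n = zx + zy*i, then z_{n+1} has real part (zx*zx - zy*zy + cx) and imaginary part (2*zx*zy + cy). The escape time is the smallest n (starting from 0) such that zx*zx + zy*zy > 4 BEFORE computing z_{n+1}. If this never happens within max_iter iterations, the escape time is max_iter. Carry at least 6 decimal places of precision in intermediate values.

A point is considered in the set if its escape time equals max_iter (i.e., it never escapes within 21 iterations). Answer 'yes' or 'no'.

z_0 = 0 + 0i, c = -0.1630 + -0.3740i
Iter 1: z = -0.1630 + -0.3740i, |z|^2 = 0.1664
Iter 2: z = -0.2763 + -0.2521i, |z|^2 = 0.1399
Iter 3: z = -0.1502 + -0.2347i, |z|^2 = 0.0776
Iter 4: z = -0.1955 + -0.3035i, |z|^2 = 0.1303
Iter 5: z = -0.2169 + -0.2553i, |z|^2 = 0.1122
Iter 6: z = -0.1811 + -0.2633i, |z|^2 = 0.1021
Iter 7: z = -0.1995 + -0.2786i, |z|^2 = 0.1174
Iter 8: z = -0.2008 + -0.2628i, |z|^2 = 0.1094
Iter 9: z = -0.1917 + -0.2684i, |z|^2 = 0.1088
Iter 10: z = -0.1983 + -0.2711i, |z|^2 = 0.1128
Iter 11: z = -0.1972 + -0.2665i, |z|^2 = 0.1099
Iter 12: z = -0.1952 + -0.2689i, |z|^2 = 0.1104
Iter 13: z = -0.1972 + -0.2690i, |z|^2 = 0.1113
Iter 14: z = -0.1965 + -0.2679i, |z|^2 = 0.1104
Iter 15: z = -0.1962 + -0.2687i, |z|^2 = 0.1107
Iter 16: z = -0.1967 + -0.2686i, |z|^2 = 0.1108
Iter 17: z = -0.1964 + -0.2683i, |z|^2 = 0.1106
Iter 18: z = -0.1964 + -0.2686i, |z|^2 = 0.1107
Iter 19: z = -0.1966 + -0.2685i, |z|^2 = 0.1107
Iter 20: z = -0.1965 + -0.2684i, |z|^2 = 0.1107
Did not escape in 21 iterations → in set

Answer: yes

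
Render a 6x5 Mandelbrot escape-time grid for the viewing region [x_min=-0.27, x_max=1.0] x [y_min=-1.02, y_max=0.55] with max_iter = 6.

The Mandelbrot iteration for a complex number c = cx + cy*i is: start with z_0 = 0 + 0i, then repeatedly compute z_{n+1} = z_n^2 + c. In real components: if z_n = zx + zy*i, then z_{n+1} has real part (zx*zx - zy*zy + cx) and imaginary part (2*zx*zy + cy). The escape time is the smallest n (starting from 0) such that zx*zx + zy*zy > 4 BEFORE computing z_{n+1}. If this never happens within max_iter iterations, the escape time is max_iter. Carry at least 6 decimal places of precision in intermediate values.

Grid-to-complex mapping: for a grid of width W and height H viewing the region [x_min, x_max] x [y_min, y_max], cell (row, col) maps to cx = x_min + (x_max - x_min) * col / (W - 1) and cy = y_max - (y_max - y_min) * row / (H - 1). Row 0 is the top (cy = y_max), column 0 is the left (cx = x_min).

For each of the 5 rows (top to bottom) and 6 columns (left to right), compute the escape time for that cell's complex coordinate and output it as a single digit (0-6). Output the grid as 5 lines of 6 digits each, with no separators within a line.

(row=0, col=0): c = -0.2700 + 0.5500i → escape time 6
(row=0, col=1): c = -0.0160 + 0.5500i → escape time 6
(row=0, col=2): c = 0.2380 + 0.5500i → escape time 6
(row=0, col=3): c = 0.4920 + 0.5500i → escape time 5
(row=0, col=4): c = 0.7460 + 0.5500i → escape time 3
(row=0, col=5): c = 1.0000 + 0.5500i → escape time 2
(row=1, col=0): c = -0.2700 + 0.1575i → escape time 6
(row=1, col=1): c = -0.0160 + 0.1575i → escape time 6
(row=1, col=2): c = 0.2380 + 0.1575i → escape time 6
(row=1, col=3): c = 0.4920 + 0.1575i → escape time 5
(row=1, col=4): c = 0.7460 + 0.1575i → escape time 3
(row=1, col=5): c = 1.0000 + 0.1575i → escape time 2
(row=2, col=0): c = -0.2700 + -0.2350i → escape time 6
(row=2, col=1): c = -0.0160 + -0.2350i → escape time 6
(row=2, col=2): c = 0.2380 + -0.2350i → escape time 6
(row=2, col=3): c = 0.4920 + -0.2350i → escape time 5
(row=2, col=4): c = 0.7460 + -0.2350i → escape time 3
(row=2, col=5): c = 1.0000 + -0.2350i → escape time 2
(row=3, col=0): c = -0.2700 + -0.6275i → escape time 6
(row=3, col=1): c = -0.0160 + -0.6275i → escape time 6
(row=3, col=2): c = 0.2380 + -0.6275i → escape time 6
(row=3, col=3): c = 0.4920 + -0.6275i → escape time 4
(row=3, col=4): c = 0.7460 + -0.6275i → escape time 3
(row=3, col=5): c = 1.0000 + -0.6275i → escape time 2
(row=4, col=0): c = -0.2700 + -1.0200i → escape time 5
(row=4, col=1): c = -0.0160 + -1.0200i → escape time 6
(row=4, col=2): c = 0.2380 + -1.0200i → escape time 4
(row=4, col=3): c = 0.4920 + -1.0200i → escape time 2
(row=4, col=4): c = 0.7460 + -1.0200i → escape time 2
(row=4, col=5): c = 1.0000 + -1.0200i → escape time 2

Answer: 666532
666532
666532
666432
564222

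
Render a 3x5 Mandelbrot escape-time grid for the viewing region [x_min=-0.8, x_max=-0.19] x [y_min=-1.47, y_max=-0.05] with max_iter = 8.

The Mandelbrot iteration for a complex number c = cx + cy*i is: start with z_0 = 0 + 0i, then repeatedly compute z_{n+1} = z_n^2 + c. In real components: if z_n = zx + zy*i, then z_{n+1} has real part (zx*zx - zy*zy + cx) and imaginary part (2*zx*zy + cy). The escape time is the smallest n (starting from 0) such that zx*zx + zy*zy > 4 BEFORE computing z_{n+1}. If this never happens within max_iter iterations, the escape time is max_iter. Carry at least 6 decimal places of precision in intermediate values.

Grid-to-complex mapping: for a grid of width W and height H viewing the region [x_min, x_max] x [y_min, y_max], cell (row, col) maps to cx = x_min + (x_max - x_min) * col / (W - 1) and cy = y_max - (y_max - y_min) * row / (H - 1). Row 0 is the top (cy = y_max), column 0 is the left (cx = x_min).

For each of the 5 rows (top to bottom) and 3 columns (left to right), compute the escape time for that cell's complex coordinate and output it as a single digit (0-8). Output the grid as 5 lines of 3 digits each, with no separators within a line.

(row=0, col=0): c = -0.8000 + -0.0500i → escape time 8
(row=0, col=1): c = -0.4950 + -0.0500i → escape time 8
(row=0, col=2): c = -0.1900 + -0.0500i → escape time 8
(row=1, col=0): c = -0.8000 + -0.4050i → escape time 7
(row=1, col=1): c = -0.4950 + -0.4050i → escape time 8
(row=1, col=2): c = -0.1900 + -0.4050i → escape time 8
(row=2, col=0): c = -0.8000 + -0.7600i → escape time 4
(row=2, col=1): c = -0.4950 + -0.7600i → escape time 6
(row=2, col=2): c = -0.1900 + -0.7600i → escape time 8
(row=3, col=0): c = -0.8000 + -1.1150i → escape time 3
(row=3, col=1): c = -0.4950 + -1.1150i → escape time 3
(row=3, col=2): c = -0.1900 + -1.1150i → escape time 7
(row=4, col=0): c = -0.8000 + -1.4700i → escape time 2
(row=4, col=1): c = -0.4950 + -1.4700i → escape time 2
(row=4, col=2): c = -0.1900 + -1.4700i → escape time 2

Answer: 888
788
468
337
222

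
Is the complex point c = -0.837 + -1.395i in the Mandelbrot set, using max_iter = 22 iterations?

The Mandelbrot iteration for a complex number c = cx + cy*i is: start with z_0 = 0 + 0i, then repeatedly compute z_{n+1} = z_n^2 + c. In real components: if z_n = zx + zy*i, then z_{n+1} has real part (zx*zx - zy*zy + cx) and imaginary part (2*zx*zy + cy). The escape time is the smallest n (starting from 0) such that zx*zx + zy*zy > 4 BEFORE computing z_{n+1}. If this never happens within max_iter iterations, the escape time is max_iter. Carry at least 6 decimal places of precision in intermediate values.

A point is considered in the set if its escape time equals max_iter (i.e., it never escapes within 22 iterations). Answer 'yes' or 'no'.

Answer: no

Derivation:
z_0 = 0 + 0i, c = -0.8370 + -1.3950i
Iter 1: z = -0.8370 + -1.3950i, |z|^2 = 2.6466
Iter 2: z = -2.0825 + 0.9402i, |z|^2 = 5.2207
Escaped at iteration 2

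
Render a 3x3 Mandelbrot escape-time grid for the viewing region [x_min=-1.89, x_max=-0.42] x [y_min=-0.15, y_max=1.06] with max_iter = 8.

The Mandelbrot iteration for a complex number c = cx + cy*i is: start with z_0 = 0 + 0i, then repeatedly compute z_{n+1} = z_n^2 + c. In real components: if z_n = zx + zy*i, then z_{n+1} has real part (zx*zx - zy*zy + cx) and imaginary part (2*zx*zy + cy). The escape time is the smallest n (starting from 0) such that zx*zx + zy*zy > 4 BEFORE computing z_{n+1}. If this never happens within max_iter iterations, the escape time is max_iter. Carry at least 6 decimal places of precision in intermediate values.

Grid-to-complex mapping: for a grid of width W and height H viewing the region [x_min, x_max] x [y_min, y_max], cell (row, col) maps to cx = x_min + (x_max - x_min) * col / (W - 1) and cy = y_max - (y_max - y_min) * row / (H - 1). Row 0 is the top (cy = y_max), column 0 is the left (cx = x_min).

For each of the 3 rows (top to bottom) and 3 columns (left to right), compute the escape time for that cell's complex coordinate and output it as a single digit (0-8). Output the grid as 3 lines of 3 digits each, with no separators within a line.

(row=0, col=0): c = -1.8900 + 1.0600i → escape time 1
(row=0, col=1): c = -1.1550 + 1.0600i → escape time 3
(row=0, col=2): c = -0.4200 + 1.0600i → escape time 4
(row=1, col=0): c = -1.8900 + 0.4550i → escape time 3
(row=1, col=1): c = -1.1550 + 0.4550i → escape time 6
(row=1, col=2): c = -0.4200 + 0.4550i → escape time 8
(row=2, col=0): c = -1.8900 + -0.1500i → escape time 4
(row=2, col=1): c = -1.1550 + -0.1500i → escape time 8
(row=2, col=2): c = -0.4200 + -0.1500i → escape time 8

Answer: 134
368
488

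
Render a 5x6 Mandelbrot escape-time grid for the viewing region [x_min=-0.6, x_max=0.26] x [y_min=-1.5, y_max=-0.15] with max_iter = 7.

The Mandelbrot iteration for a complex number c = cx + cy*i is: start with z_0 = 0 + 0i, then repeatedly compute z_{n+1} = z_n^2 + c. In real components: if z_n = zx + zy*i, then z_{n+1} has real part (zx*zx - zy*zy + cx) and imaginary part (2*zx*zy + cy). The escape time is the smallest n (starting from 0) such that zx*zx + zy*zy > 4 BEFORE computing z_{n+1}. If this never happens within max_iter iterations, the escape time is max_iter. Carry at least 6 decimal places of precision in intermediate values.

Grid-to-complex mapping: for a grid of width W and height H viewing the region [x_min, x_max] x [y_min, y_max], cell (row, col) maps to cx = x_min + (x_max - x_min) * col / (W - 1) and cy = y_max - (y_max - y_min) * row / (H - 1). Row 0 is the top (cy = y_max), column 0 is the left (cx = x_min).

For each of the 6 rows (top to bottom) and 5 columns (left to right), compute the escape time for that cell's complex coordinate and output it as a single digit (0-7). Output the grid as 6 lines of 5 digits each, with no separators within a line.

Answer: 77777
77777
77776
45764
33332
22222

Derivation:
(row=0, col=0): c = -0.6000 + -0.1500i → escape time 7
(row=0, col=1): c = -0.3850 + -0.1500i → escape time 7
(row=0, col=2): c = -0.1700 + -0.1500i → escape time 7
(row=0, col=3): c = 0.0450 + -0.1500i → escape time 7
(row=0, col=4): c = 0.2600 + -0.1500i → escape time 7
(row=1, col=0): c = -0.6000 + -0.4200i → escape time 7
(row=1, col=1): c = -0.3850 + -0.4200i → escape time 7
(row=1, col=2): c = -0.1700 + -0.4200i → escape time 7
(row=1, col=3): c = 0.0450 + -0.4200i → escape time 7
(row=1, col=4): c = 0.2600 + -0.4200i → escape time 7
(row=2, col=0): c = -0.6000 + -0.6900i → escape time 7
(row=2, col=1): c = -0.3850 + -0.6900i → escape time 7
(row=2, col=2): c = -0.1700 + -0.6900i → escape time 7
(row=2, col=3): c = 0.0450 + -0.6900i → escape time 7
(row=2, col=4): c = 0.2600 + -0.6900i → escape time 6
(row=3, col=0): c = -0.6000 + -0.9600i → escape time 4
(row=3, col=1): c = -0.3850 + -0.9600i → escape time 5
(row=3, col=2): c = -0.1700 + -0.9600i → escape time 7
(row=3, col=3): c = 0.0450 + -0.9600i → escape time 6
(row=3, col=4): c = 0.2600 + -0.9600i → escape time 4
(row=4, col=0): c = -0.6000 + -1.2300i → escape time 3
(row=4, col=1): c = -0.3850 + -1.2300i → escape time 3
(row=4, col=2): c = -0.1700 + -1.2300i → escape time 3
(row=4, col=3): c = 0.0450 + -1.2300i → escape time 3
(row=4, col=4): c = 0.2600 + -1.2300i → escape time 2
(row=5, col=0): c = -0.6000 + -1.5000i → escape time 2
(row=5, col=1): c = -0.3850 + -1.5000i → escape time 2
(row=5, col=2): c = -0.1700 + -1.5000i → escape time 2
(row=5, col=3): c = 0.0450 + -1.5000i → escape time 2
(row=5, col=4): c = 0.2600 + -1.5000i → escape time 2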